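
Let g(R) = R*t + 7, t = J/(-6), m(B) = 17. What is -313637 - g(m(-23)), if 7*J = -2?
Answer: -6586541/21 ≈ -3.1365e+5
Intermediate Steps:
J = -2/7 (J = (⅐)*(-2) = -2/7 ≈ -0.28571)
t = 1/21 (t = -2/7/(-6) = -2/7*(-⅙) = 1/21 ≈ 0.047619)
g(R) = 7 + R/21 (g(R) = R*(1/21) + 7 = R/21 + 7 = 7 + R/21)
-313637 - g(m(-23)) = -313637 - (7 + (1/21)*17) = -313637 - (7 + 17/21) = -313637 - 1*164/21 = -313637 - 164/21 = -6586541/21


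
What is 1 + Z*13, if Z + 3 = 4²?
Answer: 170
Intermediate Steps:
Z = 13 (Z = -3 + 4² = -3 + 16 = 13)
1 + Z*13 = 1 + 13*13 = 1 + 169 = 170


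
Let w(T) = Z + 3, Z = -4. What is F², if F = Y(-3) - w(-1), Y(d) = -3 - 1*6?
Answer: 64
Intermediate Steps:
Y(d) = -9 (Y(d) = -3 - 6 = -9)
w(T) = -1 (w(T) = -4 + 3 = -1)
F = -8 (F = -9 - 1*(-1) = -9 + 1 = -8)
F² = (-8)² = 64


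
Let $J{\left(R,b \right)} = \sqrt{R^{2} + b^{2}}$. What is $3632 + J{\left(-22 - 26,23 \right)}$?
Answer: $3632 + \sqrt{2833} \approx 3685.2$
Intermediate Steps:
$3632 + J{\left(-22 - 26,23 \right)} = 3632 + \sqrt{\left(-22 - 26\right)^{2} + 23^{2}} = 3632 + \sqrt{\left(-48\right)^{2} + 529} = 3632 + \sqrt{2304 + 529} = 3632 + \sqrt{2833}$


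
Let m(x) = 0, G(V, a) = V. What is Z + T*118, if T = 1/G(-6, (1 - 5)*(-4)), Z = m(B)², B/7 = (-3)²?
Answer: -59/3 ≈ -19.667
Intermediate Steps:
B = 63 (B = 7*(-3)² = 7*9 = 63)
Z = 0 (Z = 0² = 0)
T = -⅙ (T = 1/(-6) = -⅙ ≈ -0.16667)
Z + T*118 = 0 - ⅙*118 = 0 - 59/3 = -59/3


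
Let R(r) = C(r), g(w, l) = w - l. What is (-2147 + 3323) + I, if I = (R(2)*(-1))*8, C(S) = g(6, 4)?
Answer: 1160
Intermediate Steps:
C(S) = 2 (C(S) = 6 - 1*4 = 6 - 4 = 2)
R(r) = 2
I = -16 (I = (2*(-1))*8 = -2*8 = -16)
(-2147 + 3323) + I = (-2147 + 3323) - 16 = 1176 - 16 = 1160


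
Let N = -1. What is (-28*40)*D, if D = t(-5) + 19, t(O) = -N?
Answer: -22400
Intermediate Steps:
t(O) = 1 (t(O) = -1*(-1) = 1)
D = 20 (D = 1 + 19 = 20)
(-28*40)*D = -28*40*20 = -1120*20 = -22400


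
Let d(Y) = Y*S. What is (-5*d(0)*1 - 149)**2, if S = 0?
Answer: 22201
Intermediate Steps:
d(Y) = 0 (d(Y) = Y*0 = 0)
(-5*d(0)*1 - 149)**2 = (-5*0*1 - 149)**2 = (0*1 - 149)**2 = (0 - 149)**2 = (-149)**2 = 22201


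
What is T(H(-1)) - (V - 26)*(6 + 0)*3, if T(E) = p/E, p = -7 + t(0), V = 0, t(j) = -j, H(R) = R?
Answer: 475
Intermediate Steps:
p = -7 (p = -7 - 1*0 = -7 + 0 = -7)
T(E) = -7/E
T(H(-1)) - (V - 26)*(6 + 0)*3 = -7/(-1) - (0 - 26)*(6 + 0)*3 = -7*(-1) - (-26)*6*3 = 7 - (-26)*18 = 7 - 1*(-468) = 7 + 468 = 475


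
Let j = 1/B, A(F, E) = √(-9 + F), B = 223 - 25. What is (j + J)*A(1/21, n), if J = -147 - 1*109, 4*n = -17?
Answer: -7241*I*√987/297 ≈ -765.95*I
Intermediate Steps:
n = -17/4 (n = (¼)*(-17) = -17/4 ≈ -4.2500)
B = 198
J = -256 (J = -147 - 109 = -256)
j = 1/198 ≈ 0.0050505
(j + J)*A(1/21, n) = (1/198 - 256)*√(-9 + 1/21) = -50687*√(-9 + 1/21)/198 = -7241*I*√987/297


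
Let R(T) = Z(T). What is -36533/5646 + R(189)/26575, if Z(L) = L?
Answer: -969797381/150042450 ≈ -6.4635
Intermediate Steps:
R(T) = T
-36533/5646 + R(189)/26575 = -36533/5646 + 189/26575 = -969797381/150042450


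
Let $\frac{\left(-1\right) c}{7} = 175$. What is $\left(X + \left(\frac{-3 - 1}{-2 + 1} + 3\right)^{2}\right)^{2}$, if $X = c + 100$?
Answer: $1157776$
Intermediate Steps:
$c = -1225$ ($c = \left(-7\right) 175 = -1225$)
$X = -1125$ ($X = -1225 + 100 = -1125$)
$\left(X + \left(\frac{-3 - 1}{-2 + 1} + 3\right)^{2}\right)^{2} = \left(-1125 + \left(\frac{-3 - 1}{-2 + 1} + 3\right)^{2}\right)^{2} = \left(-1125 + \left(- \frac{4}{-1} + 3\right)^{2}\right)^{2} = \left(-1125 + \left(\left(-4\right) \left(-1\right) + 3\right)^{2}\right)^{2} = \left(-1125 + \left(4 + 3\right)^{2}\right)^{2} = \left(-1125 + 7^{2}\right)^{2} = \left(-1125 + 49\right)^{2} = \left(-1076\right)^{2} = 1157776$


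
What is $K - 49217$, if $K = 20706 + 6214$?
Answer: $-22297$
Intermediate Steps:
$K = 26920$
$K - 49217 = 26920 - 49217 = -22297$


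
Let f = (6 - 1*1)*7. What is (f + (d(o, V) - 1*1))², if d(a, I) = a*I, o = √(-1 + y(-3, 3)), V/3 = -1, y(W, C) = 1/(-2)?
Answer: 2285/2 - 102*I*√6 ≈ 1142.5 - 249.85*I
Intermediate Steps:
y(W, C) = -½
V = -3 (V = 3*(-1) = -3)
o = I*√6/2 (o = √(-1 - ½) = √(-3/2) = I*√6/2 ≈ 1.2247*I)
d(a, I) = I*a
f = 35 (f = (6 - 1)*7 = 5*7 = 35)
(f + (d(o, V) - 1*1))² = (35 + (-3*I*√6/2 - 1*1))² = (35 + (-3*I*√6/2 - 1))² = (35 + (-1 - 3*I*√6/2))² = (34 - 3*I*√6/2)²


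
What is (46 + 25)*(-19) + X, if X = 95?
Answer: -1254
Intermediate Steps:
(46 + 25)*(-19) + X = (46 + 25)*(-19) + 95 = 71*(-19) + 95 = -1349 + 95 = -1254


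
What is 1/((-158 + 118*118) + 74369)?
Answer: 1/88135 ≈ 1.1346e-5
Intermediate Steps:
1/((-158 + 118*118) + 74369) = 1/((-158 + 13924) + 74369) = 1/(13766 + 74369) = 1/88135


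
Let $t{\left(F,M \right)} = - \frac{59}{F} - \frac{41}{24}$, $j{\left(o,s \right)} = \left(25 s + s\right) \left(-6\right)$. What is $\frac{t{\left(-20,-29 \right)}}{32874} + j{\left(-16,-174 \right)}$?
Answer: $\frac{107079822869}{3944880} \approx 27144.0$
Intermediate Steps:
$j{\left(o,s \right)} = - 156 s$ ($j{\left(o,s \right)} = 26 s \left(-6\right) = - 156 s$)
$t{\left(F,M \right)} = - \frac{41}{24} - \frac{59}{F}$ ($t{\left(F,M \right)} = - \frac{59}{F} - \frac{41}{24} = - \frac{41}{24} - \frac{59}{F}$)
$\frac{t{\left(-20,-29 \right)}}{32874} + j{\left(-16,-174 \right)} = \frac{- \frac{41}{24} - \frac{59}{-20}}{32874} - -27144 = \left(- \frac{41}{24} - - \frac{59}{20}\right) \frac{1}{32874} + 27144 = \left(- \frac{41}{24} + \frac{59}{20}\right) \frac{1}{32874} + 27144 = \frac{149}{120} \cdot \frac{1}{32874} + 27144 = \frac{149}{3944880} + 27144 = \frac{107079822869}{3944880}$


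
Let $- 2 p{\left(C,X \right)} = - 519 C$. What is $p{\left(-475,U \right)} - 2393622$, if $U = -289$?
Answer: $- \frac{5033769}{2} \approx -2.5169 \cdot 10^{6}$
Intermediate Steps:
$p{\left(C,X \right)} = \frac{519 C}{2}$ ($p{\left(C,X \right)} = - \frac{\left(-519\right) C}{2} = \frac{519 C}{2}$)
$p{\left(-475,U \right)} - 2393622 = \frac{519}{2} \left(-475\right) - 2393622 = - \frac{246525}{2} - 2393622 = - \frac{5033769}{2}$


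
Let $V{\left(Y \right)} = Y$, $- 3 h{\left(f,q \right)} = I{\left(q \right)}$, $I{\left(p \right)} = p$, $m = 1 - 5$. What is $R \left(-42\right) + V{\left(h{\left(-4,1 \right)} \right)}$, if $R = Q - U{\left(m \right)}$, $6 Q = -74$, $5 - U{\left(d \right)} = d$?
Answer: $\frac{2687}{3} \approx 895.67$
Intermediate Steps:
$m = -4$ ($m = 1 - 5 = -4$)
$U{\left(d \right)} = 5 - d$
$Q = - \frac{37}{3}$ ($Q = \frac{1}{6} \left(-74\right) = - \frac{37}{3} \approx -12.333$)
$h{\left(f,q \right)} = - \frac{q}{3}$
$R = - \frac{64}{3}$ ($R = - \frac{37}{3} - \left(5 - -4\right) = - \frac{37}{3} - \left(5 + 4\right) = - \frac{37}{3} - 9 = - \frac{64}{3} \approx -21.333$)
$R \left(-42\right) + V{\left(h{\left(-4,1 \right)} \right)} = \left(- \frac{64}{3}\right) \left(-42\right) - \frac{1}{3} = 896 - \frac{1}{3} = \frac{2687}{3}$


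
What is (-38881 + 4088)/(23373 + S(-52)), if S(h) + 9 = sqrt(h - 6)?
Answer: -406451826/272938277 + 34793*I*sqrt(58)/545876554 ≈ -1.4892 + 0.00048541*I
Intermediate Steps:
S(h) = -9 + sqrt(-6 + h) (S(h) = -9 + sqrt(h - 6) = -9 + sqrt(-6 + h))
(-38881 + 4088)/(23373 + S(-52)) = (-38881 + 4088)/(23373 + (-9 + sqrt(-6 - 52))) = -34793/(23373 + (-9 + sqrt(-58))) = -34793/(23373 + (-9 + I*sqrt(58))) = -34793/(23364 + I*sqrt(58))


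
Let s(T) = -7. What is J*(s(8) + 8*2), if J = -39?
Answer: -351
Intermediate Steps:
J*(s(8) + 8*2) = -39*(-7 + 8*2) = -39*(-7 + 16) = -39*9 = -351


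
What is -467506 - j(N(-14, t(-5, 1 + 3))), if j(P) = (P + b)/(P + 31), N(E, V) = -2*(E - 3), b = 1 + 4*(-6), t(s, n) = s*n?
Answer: -30387901/65 ≈ -4.6751e+5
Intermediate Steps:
t(s, n) = n*s
b = -23 (b = 1 - 24 = -23)
N(E, V) = 6 - 2*E (N(E, V) = -2*(-3 + E) = 6 - 2*E)
j(P) = (-23 + P)/(31 + P) (j(P) = (P - 23)/(P + 31) = (-23 + P)/(31 + P))
-467506 - j(N(-14, t(-5, 1 + 3))) = -467506 - (-23 + (6 - 2*(-14)))/(31 + (6 - 2*(-14))) = -467506 - (-23 + (6 + 28))/(31 + (6 + 28)) = -467506 - (-23 + 34)/(31 + 34) = -467506 - 11/65 = -30387901/65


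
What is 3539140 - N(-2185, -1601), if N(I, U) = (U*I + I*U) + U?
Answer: -3455629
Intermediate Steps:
N(I, U) = U + 2*I*U (N(I, U) = (I*U + I*U) + U = 2*I*U + U = U + 2*I*U)
3539140 - N(-2185, -1601) = 3539140 - (-1601)*(1 + 2*(-2185)) = 3539140 - (-1601)*(1 - 4370) = 3539140 - (-1601)*(-4369) = 3539140 - 1*6994769 = 3539140 - 6994769 = -3455629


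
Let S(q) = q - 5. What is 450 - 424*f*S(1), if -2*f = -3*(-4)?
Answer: -9726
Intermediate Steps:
S(q) = -5 + q
f = -6 (f = -(-3)*(-4)/2 = -1/2*12 = -6)
450 - 424*f*S(1) = 450 - (-2544)*(-5 + 1) = 450 - (-2544)*(-4) = 450 - 424*24 = 450 - 10176 = -9726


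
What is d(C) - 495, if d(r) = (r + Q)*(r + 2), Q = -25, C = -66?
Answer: 5329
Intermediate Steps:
d(r) = (-25 + r)*(2 + r) (d(r) = (r - 25)*(r + 2) = (-25 + r)*(2 + r))
d(C) - 495 = (-50 + (-66)² - 23*(-66)) - 495 = (-50 + 4356 + 1518) - 495 = 5824 - 495 = 5329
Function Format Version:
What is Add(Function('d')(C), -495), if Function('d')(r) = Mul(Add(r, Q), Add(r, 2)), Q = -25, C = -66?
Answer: 5329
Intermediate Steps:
Function('d')(r) = Mul(Add(-25, r), Add(2, r)) (Function('d')(r) = Mul(Add(r, -25), Add(r, 2)) = Mul(Add(-25, r), Add(2, r)))
Add(Function('d')(C), -495) = Add(Add(-50, Pow(-66, 2), Mul(-23, -66)), -495) = Add(Add(-50, 4356, 1518), -495) = Add(5824, -495) = 5329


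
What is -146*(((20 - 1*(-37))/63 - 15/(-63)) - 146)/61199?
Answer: 148044/428393 ≈ 0.34558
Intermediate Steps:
-146*(((20 - 1*(-37))/63 - 15/(-63)) - 146)/61199 = -146*(((20 + 37)*(1/63) - 15*(-1/63)) - 146)*(1/61199) = -146*((57*(1/63) + 5/21) - 146)*(1/61199) = -146*((19/21 + 5/21) - 146)*(1/61199) = -146*(8/7 - 146)*(1/61199) = -146*(-1014/7)*(1/61199) = (148044/7)*(1/61199) = 148044/428393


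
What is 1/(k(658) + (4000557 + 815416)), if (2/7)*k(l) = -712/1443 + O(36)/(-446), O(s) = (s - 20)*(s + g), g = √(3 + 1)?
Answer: 321789/1549725044629 ≈ 2.0764e-7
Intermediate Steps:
g = 2 (g = √4 = 2)
O(s) = (-20 + s)*(2 + s) (O(s) = (s - 20)*(s + 2) = (-20 + s)*(2 + s))
k(l) = -2091068/321789 (k(l) = 7*(-712/1443 + (-40 + 36² - 18*36)/(-446))/2 = 7*(-712*1/1443 + (-40 + 1296 - 648)*(-1/446))/2 = 7*(-712/1443 + 608*(-1/446))/2 = 7*(-712/1443 - 304/223)/2 = (7/2)*(-597448/321789) = -2091068/321789)
1/(k(658) + (4000557 + 815416)) = 1/(-2091068/321789 + (4000557 + 815416)) = 1/(-2091068/321789 + 4815973) = 1/(1549725044629/321789) = 321789/1549725044629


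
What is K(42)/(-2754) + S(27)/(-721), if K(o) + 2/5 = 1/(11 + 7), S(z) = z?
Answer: -6669869/178707060 ≈ -0.037323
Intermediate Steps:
K(o) = -31/90 (K(o) = -2/5 + 1/(11 + 7) = -2/5 + 1/18 = -31/90)
K(42)/(-2754) + S(27)/(-721) = -31/90/(-2754) + 27/(-721) = -31/90*(-1/2754) + 27*(-1/721) = 31/247860 - 27/721 = -6669869/178707060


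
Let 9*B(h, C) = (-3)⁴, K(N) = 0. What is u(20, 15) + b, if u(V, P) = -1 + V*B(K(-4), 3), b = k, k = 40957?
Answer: 41136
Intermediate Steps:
B(h, C) = 9 (B(h, C) = (⅑)*(-3)⁴ = (⅑)*81 = 9)
b = 40957
u(V, P) = -1 + 9*V (u(V, P) = -1 + V*9 = -1 + 9*V)
u(20, 15) + b = (-1 + 9*20) + 40957 = (-1 + 180) + 40957 = 179 + 40957 = 41136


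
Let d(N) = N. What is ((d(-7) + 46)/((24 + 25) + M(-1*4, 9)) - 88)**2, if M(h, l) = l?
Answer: 25654225/3364 ≈ 7626.1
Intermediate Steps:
((d(-7) + 46)/((24 + 25) + M(-1*4, 9)) - 88)**2 = ((-7 + 46)/((24 + 25) + 9) - 88)**2 = (39/(49 + 9) - 88)**2 = (39/58 - 88)**2 = (-5065/58)**2 = 25654225/3364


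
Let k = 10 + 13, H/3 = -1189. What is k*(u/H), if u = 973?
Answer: -22379/3567 ≈ -6.2739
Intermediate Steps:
H = -3567 (H = 3*(-1189) = -3567)
k = 23
k*(u/H) = 23*(973/(-3567)) = 23*(973*(-1/3567)) = 23*(-973/3567) = -22379/3567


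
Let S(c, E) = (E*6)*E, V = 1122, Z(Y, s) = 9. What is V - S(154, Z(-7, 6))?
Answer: 636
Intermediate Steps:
S(c, E) = 6*E² (S(c, E) = (6*E)*E = 6*E²)
V - S(154, Z(-7, 6)) = 1122 - 6*9² = 1122 - 6*81 = 1122 - 1*486 = 1122 - 486 = 636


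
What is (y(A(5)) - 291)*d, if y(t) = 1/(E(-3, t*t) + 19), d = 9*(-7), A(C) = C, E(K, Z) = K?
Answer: 293265/16 ≈ 18329.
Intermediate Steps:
d = -63
y(t) = 1/16 (y(t) = 1/(-3 + 19) = 1/16)
(y(A(5)) - 291)*d = (1/16 - 291)*(-63) = -4655/16*(-63) = 293265/16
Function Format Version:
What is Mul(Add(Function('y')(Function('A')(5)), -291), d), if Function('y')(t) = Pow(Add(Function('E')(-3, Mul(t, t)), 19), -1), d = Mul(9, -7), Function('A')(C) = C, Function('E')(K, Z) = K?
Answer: Rational(293265, 16) ≈ 18329.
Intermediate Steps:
d = -63
Function('y')(t) = Rational(1, 16) (Function('y')(t) = Pow(Add(-3, 19), -1) = Pow(16, -1) = Rational(1, 16))
Mul(Add(Function('y')(Function('A')(5)), -291), d) = Mul(Add(Rational(1, 16), -291), -63) = Mul(Rational(-4655, 16), -63) = Rational(293265, 16)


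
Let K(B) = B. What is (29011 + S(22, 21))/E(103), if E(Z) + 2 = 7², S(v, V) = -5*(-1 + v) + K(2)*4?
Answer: 28914/47 ≈ 615.19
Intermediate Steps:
S(v, V) = 13 - 5*v (S(v, V) = -5*(-1 + v) + 2*4 = (5 - 5*v) + 8 = 13 - 5*v)
E(Z) = 47 (E(Z) = -2 + 7² = -2 + 49 = 47)
(29011 + S(22, 21))/E(103) = (29011 + (13 - 5*22))/47 = (29011 + (13 - 110))*(1/47) = (29011 - 97)*(1/47) = 28914*(1/47) = 28914/47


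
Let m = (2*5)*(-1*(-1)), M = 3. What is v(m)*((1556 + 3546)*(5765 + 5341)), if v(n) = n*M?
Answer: 1699884360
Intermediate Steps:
m = 10 (m = 10*1 = 10)
v(n) = 3*n (v(n) = n*3 = 3*n)
v(m)*((1556 + 3546)*(5765 + 5341)) = (3*10)*((1556 + 3546)*(5765 + 5341)) = 30*(5102*11106) = 30*56662812 = 1699884360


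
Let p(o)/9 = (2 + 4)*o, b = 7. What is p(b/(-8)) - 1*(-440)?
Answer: 1571/4 ≈ 392.75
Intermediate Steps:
p(o) = 54*o (p(o) = 9*((2 + 4)*o) = 9*(6*o) = 54*o)
p(b/(-8)) - 1*(-440) = 54*(7/(-8)) - 1*(-440) = 54*(7*(-⅛)) + 440 = 54*(-7/8) + 440 = -189/4 + 440 = 1571/4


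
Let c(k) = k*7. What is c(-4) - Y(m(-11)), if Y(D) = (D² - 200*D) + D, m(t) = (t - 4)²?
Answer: -5878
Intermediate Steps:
m(t) = (-4 + t)²
c(k) = 7*k
Y(D) = D² - 199*D
c(-4) - Y(m(-11)) = 7*(-4) - (-4 - 11)²*(-199 + (-4 - 11)²) = -28 - (-15)²*(-199 + (-15)²) = -28 - 225*(-199 + 225) = -28 - 225*26 = -28 - 1*5850 = -28 - 5850 = -5878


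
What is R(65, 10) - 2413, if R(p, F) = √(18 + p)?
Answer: -2413 + √83 ≈ -2403.9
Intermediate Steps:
R(65, 10) - 2413 = √(18 + 65) - 2413 = √83 - 2413 = -2413 + √83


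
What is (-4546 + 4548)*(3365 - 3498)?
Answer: -266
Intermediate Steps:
(-4546 + 4548)*(3365 - 3498) = 2*(-133) = -266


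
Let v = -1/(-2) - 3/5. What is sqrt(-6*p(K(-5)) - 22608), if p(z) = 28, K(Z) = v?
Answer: 2*I*sqrt(5694) ≈ 150.92*I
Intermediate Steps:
v = -1/10 (v = -1*(-1/2) - 3*1/5 = 1/2 - 3/5 = -1/10 ≈ -0.10000)
K(Z) = -1/10
sqrt(-6*p(K(-5)) - 22608) = sqrt(-6*28 - 22608) = sqrt(-168 - 22608) = sqrt(-22776) = 2*I*sqrt(5694)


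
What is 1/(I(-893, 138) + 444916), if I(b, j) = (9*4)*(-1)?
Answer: 1/444880 ≈ 2.2478e-6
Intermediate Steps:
I(b, j) = -36 (I(b, j) = 36*(-1) = -36)
1/(I(-893, 138) + 444916) = 1/(-36 + 444916) = 1/444880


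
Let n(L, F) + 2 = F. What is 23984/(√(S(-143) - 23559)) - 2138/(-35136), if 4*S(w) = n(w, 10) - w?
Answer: 1069/17568 - 47968*I*√94085/94085 ≈ 0.060849 - 156.38*I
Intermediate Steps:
n(L, F) = -2 + F
S(w) = 2 - w/4 (S(w) = ((-2 + 10) - w)/4 = (8 - w)/4 = 2 - w/4)
23984/(√(S(-143) - 23559)) - 2138/(-35136) = 23984/(√((2 - ¼*(-143)) - 23559)) - 2138/(-35136) = 23984/(√((2 + 143/4) - 23559)) - 2138*(-1/35136) = 23984/(√(151/4 - 23559)) + 1069/17568 = 23984/(√(-94085/4)) + 1069/17568 = 23984/((I*√94085/2)) + 1069/17568 = 23984*(-2*I*√94085/94085) + 1069/17568 = -47968*I*√94085/94085 + 1069/17568 = 1069/17568 - 47968*I*√94085/94085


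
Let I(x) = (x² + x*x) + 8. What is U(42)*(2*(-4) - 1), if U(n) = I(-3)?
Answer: -234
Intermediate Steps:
I(x) = 8 + 2*x² (I(x) = (x² + x²) + 8 = 2*x² + 8 = 8 + 2*x²)
U(n) = 26 (U(n) = 8 + 2*(-3)² = 8 + 2*9 = 8 + 18 = 26)
U(42)*(2*(-4) - 1) = 26*(2*(-4) - 1) = 26*(-8 - 1) = 26*(-9) = -234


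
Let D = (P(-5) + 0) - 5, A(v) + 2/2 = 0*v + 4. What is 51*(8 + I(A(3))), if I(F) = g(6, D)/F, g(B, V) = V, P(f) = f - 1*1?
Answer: 221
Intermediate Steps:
P(f) = -1 + f (P(f) = f - 1 = -1 + f)
A(v) = 3 (A(v) = -1 + (0*v + 4) = -1 + (0 + 4) = -1 + 4 = 3)
D = -11 (D = ((-1 - 5) + 0) - 5 = (-6 + 0) - 5 = -6 - 5 = -11)
I(F) = -11/F
51*(8 + I(A(3))) = 51*(8 - 11/3) = 51*(13/3) = 221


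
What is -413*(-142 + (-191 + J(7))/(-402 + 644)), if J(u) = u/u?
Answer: 7135401/121 ≈ 58970.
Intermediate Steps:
J(u) = 1
-413*(-142 + (-191 + J(7))/(-402 + 644)) = -413*(-142 + (-191 + 1)/(-402 + 644)) = -413*(-142 - 190/242) = -413*(-142 - 190*1/242) = -413*(-142 - 95/121) = -413*(-17277/121) = 7135401/121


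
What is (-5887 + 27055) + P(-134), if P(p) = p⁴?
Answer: 322439104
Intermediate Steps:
(-5887 + 27055) + P(-134) = (-5887 + 27055) + (-134)⁴ = 21168 + 322417936 = 322439104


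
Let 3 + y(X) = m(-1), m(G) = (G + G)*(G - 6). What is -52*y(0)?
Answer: -572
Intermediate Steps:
m(G) = 2*G*(-6 + G) (m(G) = (2*G)*(-6 + G) = 2*G*(-6 + G))
y(X) = 11 (y(X) = -3 + 2*(-1)*(-6 - 1) = -3 + 2*(-1)*(-7) = -3 + 14 = 11)
-52*y(0) = -52*11 = -572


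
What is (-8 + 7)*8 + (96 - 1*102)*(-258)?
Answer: 1540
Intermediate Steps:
(-8 + 7)*8 + (96 - 1*102)*(-258) = -1*8 + (96 - 102)*(-258) = -8 - 6*(-258) = -8 + 1548 = 1540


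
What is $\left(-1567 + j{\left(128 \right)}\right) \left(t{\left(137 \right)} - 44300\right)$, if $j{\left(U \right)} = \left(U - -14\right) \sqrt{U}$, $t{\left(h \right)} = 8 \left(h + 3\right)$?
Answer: $67663060 - 49052480 \sqrt{2} \approx -1.7076 \cdot 10^{6}$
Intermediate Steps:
$t{\left(h \right)} = 24 + 8 h$ ($t{\left(h \right)} = 8 \left(3 + h\right) = 24 + 8 h$)
$j{\left(U \right)} = \sqrt{U} \left(14 + U\right)$ ($j{\left(U \right)} = \left(U + 14\right) \sqrt{U} = \left(14 + U\right) \sqrt{U} = \sqrt{U} \left(14 + U\right)$)
$\left(-1567 + j{\left(128 \right)}\right) \left(t{\left(137 \right)} - 44300\right) = \left(-1567 + \sqrt{128} \left(14 + 128\right)\right) \left(\left(24 + 8 \cdot 137\right) - 44300\right) = \left(-1567 + 8 \sqrt{2} \cdot 142\right) \left(\left(24 + 1096\right) - 44300\right) = \left(-1567 + 1136 \sqrt{2}\right) \left(1120 - 44300\right) = \left(-1567 + 1136 \sqrt{2}\right) \left(-43180\right) = 67663060 - 49052480 \sqrt{2}$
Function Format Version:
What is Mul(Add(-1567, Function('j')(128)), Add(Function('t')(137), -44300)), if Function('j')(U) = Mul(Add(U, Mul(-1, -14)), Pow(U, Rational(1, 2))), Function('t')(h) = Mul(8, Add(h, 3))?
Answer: Add(67663060, Mul(-49052480, Pow(2, Rational(1, 2)))) ≈ -1.7076e+6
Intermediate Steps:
Function('t')(h) = Add(24, Mul(8, h)) (Function('t')(h) = Mul(8, Add(3, h)) = Add(24, Mul(8, h)))
Function('j')(U) = Mul(Pow(U, Rational(1, 2)), Add(14, U)) (Function('j')(U) = Mul(Add(U, 14), Pow(U, Rational(1, 2))) = Mul(Add(14, U), Pow(U, Rational(1, 2))) = Mul(Pow(U, Rational(1, 2)), Add(14, U)))
Mul(Add(-1567, Function('j')(128)), Add(Function('t')(137), -44300)) = Mul(Add(-1567, Mul(Pow(128, Rational(1, 2)), Add(14, 128))), Add(Add(24, Mul(8, 137)), -44300)) = Mul(Add(-1567, Mul(Mul(8, Pow(2, Rational(1, 2))), 142)), Add(Add(24, 1096), -44300)) = Mul(Add(-1567, Mul(1136, Pow(2, Rational(1, 2)))), Add(1120, -44300)) = Mul(Add(-1567, Mul(1136, Pow(2, Rational(1, 2)))), -43180) = Add(67663060, Mul(-49052480, Pow(2, Rational(1, 2))))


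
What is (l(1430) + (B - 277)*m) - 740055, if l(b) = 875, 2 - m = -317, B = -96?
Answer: -858167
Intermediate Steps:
m = 319 (m = 2 - 1*(-317) = 2 + 317 = 319)
(l(1430) + (B - 277)*m) - 740055 = (875 + (-96 - 277)*319) - 740055 = (875 - 373*319) - 740055 = (875 - 118987) - 740055 = -118112 - 740055 = -858167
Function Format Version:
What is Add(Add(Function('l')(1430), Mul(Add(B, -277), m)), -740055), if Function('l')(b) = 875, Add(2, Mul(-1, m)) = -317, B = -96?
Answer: -858167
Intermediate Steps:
m = 319 (m = Add(2, Mul(-1, -317)) = Add(2, 317) = 319)
Add(Add(Function('l')(1430), Mul(Add(B, -277), m)), -740055) = Add(Add(875, Mul(Add(-96, -277), 319)), -740055) = Add(Add(875, Mul(-373, 319)), -740055) = Add(Add(875, -118987), -740055) = Add(-118112, -740055) = -858167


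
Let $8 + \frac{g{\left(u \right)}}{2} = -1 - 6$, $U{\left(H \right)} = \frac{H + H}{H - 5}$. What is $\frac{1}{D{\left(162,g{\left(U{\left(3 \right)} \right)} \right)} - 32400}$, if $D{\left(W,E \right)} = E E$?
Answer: $- \frac{1}{31500} \approx -3.1746 \cdot 10^{-5}$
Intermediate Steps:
$U{\left(H \right)} = \frac{2 H}{-5 + H}$
$g{\left(u \right)} = -30$ ($g{\left(u \right)} = -16 + 2 \left(-1 - 6\right) = -16 + 2 \left(-7\right) = -16 - 14 = -30$)
$D{\left(W,E \right)} = E^{2}$
$\frac{1}{D{\left(162,g{\left(U{\left(3 \right)} \right)} \right)} - 32400} = \frac{1}{\left(-30\right)^{2} - 32400} = \frac{1}{900 - 32400} = \frac{1}{-31500} = - \frac{1}{31500}$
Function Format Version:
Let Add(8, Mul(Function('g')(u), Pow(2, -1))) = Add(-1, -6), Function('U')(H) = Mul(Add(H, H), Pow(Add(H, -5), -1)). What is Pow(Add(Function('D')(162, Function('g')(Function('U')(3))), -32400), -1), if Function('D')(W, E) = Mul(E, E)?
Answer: Rational(-1, 31500) ≈ -3.1746e-5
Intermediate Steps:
Function('U')(H) = Mul(2, H, Pow(Add(-5, H), -1)) (Function('U')(H) = Mul(Mul(2, H), Pow(Add(-5, H), -1)) = Mul(2, H, Pow(Add(-5, H), -1)))
Function('g')(u) = -30 (Function('g')(u) = Add(-16, Mul(2, Add(-1, -6))) = Add(-16, Mul(2, -7)) = Add(-16, -14) = -30)
Function('D')(W, E) = Pow(E, 2)
Pow(Add(Function('D')(162, Function('g')(Function('U')(3))), -32400), -1) = Pow(Add(Pow(-30, 2), -32400), -1) = Pow(Add(900, -32400), -1) = Pow(-31500, -1) = Rational(-1, 31500)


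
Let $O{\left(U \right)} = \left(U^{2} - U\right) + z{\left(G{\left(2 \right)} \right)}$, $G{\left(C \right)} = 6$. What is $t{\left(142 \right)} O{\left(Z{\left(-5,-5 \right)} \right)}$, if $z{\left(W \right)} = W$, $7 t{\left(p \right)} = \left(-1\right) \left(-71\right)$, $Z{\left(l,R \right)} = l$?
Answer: $\frac{2556}{7} \approx 365.14$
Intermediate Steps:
$t{\left(p \right)} = \frac{71}{7}$ ($t{\left(p \right)} = \frac{\left(-1\right) \left(-71\right)}{7} = \frac{1}{7} \cdot 71 = \frac{71}{7}$)
$O{\left(U \right)} = 6 + U^{2} - U$ ($O{\left(U \right)} = \left(U^{2} - U\right) + 6 = 6 + U^{2} - U$)
$t{\left(142 \right)} O{\left(Z{\left(-5,-5 \right)} \right)} = \frac{71 \left(6 + \left(-5\right)^{2} - -5\right)}{7} = \frac{71 \left(6 + 25 + 5\right)}{7} = \frac{71}{7} \cdot 36 = \frac{2556}{7}$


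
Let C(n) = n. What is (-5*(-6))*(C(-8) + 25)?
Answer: 510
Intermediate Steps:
(-5*(-6))*(C(-8) + 25) = (-5*(-6))*(-8 + 25) = 30*17 = 510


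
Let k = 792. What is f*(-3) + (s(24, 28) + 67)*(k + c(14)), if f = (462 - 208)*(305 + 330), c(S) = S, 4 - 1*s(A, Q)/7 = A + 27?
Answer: -695042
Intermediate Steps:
s(A, Q) = -161 - 7*A (s(A, Q) = 28 - 7*(A + 27) = 28 - 7*(27 + A) = 28 + (-189 - 7*A) = -161 - 7*A)
f = 161290 (f = 254*635 = 161290)
f*(-3) + (s(24, 28) + 67)*(k + c(14)) = 161290*(-3) + ((-161 - 7*24) + 67)*(792 + 14) = -483870 + ((-161 - 168) + 67)*806 = -483870 + (-329 + 67)*806 = -483870 - 262*806 = -483870 - 211172 = -695042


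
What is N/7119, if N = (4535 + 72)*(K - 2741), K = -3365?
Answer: -28130342/7119 ≈ -3951.4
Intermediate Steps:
N = -28130342 (N = (4535 + 72)*(-3365 - 2741) = 4607*(-6106) = -28130342)
N/7119 = -28130342/7119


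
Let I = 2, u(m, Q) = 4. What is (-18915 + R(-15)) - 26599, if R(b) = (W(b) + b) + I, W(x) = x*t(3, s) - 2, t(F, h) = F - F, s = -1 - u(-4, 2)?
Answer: -45529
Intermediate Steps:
s = -5 (s = -1 - 1*4 = -1 - 4 = -5)
t(F, h) = 0
W(x) = -2 (W(x) = x*0 - 2 = 0 - 2 = -2)
R(b) = b (R(b) = (-2 + b) + 2 = b)
(-18915 + R(-15)) - 26599 = (-18915 - 15) - 26599 = -18930 - 26599 = -45529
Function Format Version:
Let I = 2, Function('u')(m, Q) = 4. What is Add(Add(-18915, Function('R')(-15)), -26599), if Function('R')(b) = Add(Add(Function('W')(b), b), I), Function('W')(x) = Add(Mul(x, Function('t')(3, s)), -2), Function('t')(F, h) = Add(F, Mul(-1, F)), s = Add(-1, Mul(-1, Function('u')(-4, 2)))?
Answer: -45529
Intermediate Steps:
s = -5 (s = Add(-1, Mul(-1, 4)) = Add(-1, -4) = -5)
Function('t')(F, h) = 0
Function('W')(x) = -2 (Function('W')(x) = Add(Mul(x, 0), -2) = Add(0, -2) = -2)
Function('R')(b) = b (Function('R')(b) = Add(Add(-2, b), 2) = b)
Add(Add(-18915, Function('R')(-15)), -26599) = Add(Add(-18915, -15), -26599) = Add(-18930, -26599) = -45529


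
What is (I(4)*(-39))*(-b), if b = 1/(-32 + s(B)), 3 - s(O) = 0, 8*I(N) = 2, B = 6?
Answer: -39/116 ≈ -0.33621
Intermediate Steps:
I(N) = ¼ (I(N) = (⅛)*2 = ¼)
s(O) = 3 (s(O) = 3 - 1*0 = 3 + 0 = 3)
b = -1/29 (b = 1/(-32 + 3) = 1/(-29) = -1/29 ≈ -0.034483)
(I(4)*(-39))*(-b) = ((¼)*(-39))*(-1*(-1/29)) = -39/4*1/29 = -39/116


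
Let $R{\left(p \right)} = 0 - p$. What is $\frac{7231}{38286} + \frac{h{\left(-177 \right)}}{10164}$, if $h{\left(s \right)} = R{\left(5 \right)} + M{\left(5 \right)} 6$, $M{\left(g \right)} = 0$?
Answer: $\frac{12217409}{64856484} \approx 0.18838$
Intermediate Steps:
$R{\left(p \right)} = - p$
$h{\left(s \right)} = -5$ ($h{\left(s \right)} = \left(-1\right) 5 + 0 \cdot 6 = -5 + 0 = -5$)
$\frac{7231}{38286} + \frac{h{\left(-177 \right)}}{10164} = \frac{7231}{38286} - \frac{5}{10164} = \frac{12217409}{64856484}$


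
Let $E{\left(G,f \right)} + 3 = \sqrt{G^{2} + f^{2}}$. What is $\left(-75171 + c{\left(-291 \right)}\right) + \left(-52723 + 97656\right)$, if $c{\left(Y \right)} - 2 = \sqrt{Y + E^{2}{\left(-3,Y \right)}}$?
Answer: $-30236 + \sqrt{84408 - 18 \sqrt{9410}} \approx -29949.0$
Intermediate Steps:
$E{\left(G,f \right)} = -3 + \sqrt{G^{2} + f^{2}}$
$c{\left(Y \right)} = 2 + \sqrt{Y + \left(-3 + \sqrt{9 + Y^{2}}\right)^{2}}$ ($c{\left(Y \right)} = 2 + \sqrt{Y + \left(-3 + \sqrt{\left(-3\right)^{2} + Y^{2}}\right)^{2}} = 2 + \sqrt{Y + \left(-3 + \sqrt{9 + Y^{2}}\right)^{2}}$)
$\left(-75171 + c{\left(-291 \right)}\right) + \left(-52723 + 97656\right) = \left(-75171 + \left(2 + \sqrt{-291 + \left(-3 + \sqrt{9 + \left(-291\right)^{2}}\right)^{2}}\right)\right) + \left(-52723 + 97656\right) = \left(-75171 + \left(2 + \sqrt{-291 + \left(-3 + \sqrt{9 + 84681}\right)^{2}}\right)\right) + 44933 = \left(-75171 + \left(2 + \sqrt{-291 + \left(-3 + \sqrt{84690}\right)^{2}}\right)\right) + 44933 = \left(-75171 + \left(2 + \sqrt{-291 + \left(-3 + 3 \sqrt{9410}\right)^{2}}\right)\right) + 44933 = \left(-75169 + \sqrt{-291 + \left(-3 + 3 \sqrt{9410}\right)^{2}}\right) + 44933 = -30236 + \sqrt{-291 + \left(-3 + 3 \sqrt{9410}\right)^{2}}$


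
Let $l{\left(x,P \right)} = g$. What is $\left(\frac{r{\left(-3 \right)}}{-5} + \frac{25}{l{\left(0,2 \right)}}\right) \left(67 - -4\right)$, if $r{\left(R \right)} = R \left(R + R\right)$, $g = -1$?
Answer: $- \frac{10153}{5} \approx -2030.6$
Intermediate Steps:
$l{\left(x,P \right)} = -1$
$r{\left(R \right)} = 2 R^{2}$ ($r{\left(R \right)} = R 2 R = 2 R^{2}$)
$\left(\frac{r{\left(-3 \right)}}{-5} + \frac{25}{l{\left(0,2 \right)}}\right) \left(67 - -4\right) = \left(\frac{2 \left(-3\right)^{2}}{-5} + \frac{25}{-1}\right) \left(67 - -4\right) = \left(2 \cdot 9 \left(- \frac{1}{5}\right) + 25 \left(-1\right)\right) \left(67 + 4\right) = \left(18 \left(- \frac{1}{5}\right) - 25\right) 71 = \left(- \frac{18}{5} - 25\right) 71 = \left(- \frac{143}{5}\right) 71 = - \frac{10153}{5}$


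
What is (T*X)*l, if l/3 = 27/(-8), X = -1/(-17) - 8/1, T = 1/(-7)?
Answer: -10935/952 ≈ -11.486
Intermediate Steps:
T = -⅐ ≈ -0.14286
X = -135/17 (X = -1*(-1/17) - 8*1 = 1/17 - 8 = -135/17 ≈ -7.9412)
l = -81/8 (l = 3*(27/(-8)) = 3*(27*(-⅛)) = 3*(-27/8) = -81/8 ≈ -10.125)
(T*X)*l = -⅐*(-135/17)*(-81/8) = (135/119)*(-81/8) = -10935/952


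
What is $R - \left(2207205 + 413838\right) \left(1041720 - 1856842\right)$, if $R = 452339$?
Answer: $2136470264585$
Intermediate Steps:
$R - \left(2207205 + 413838\right) \left(1041720 - 1856842\right) = 452339 - \left(2207205 + 413838\right) \left(1041720 - 1856842\right) = 452339 - 2621043 \left(-815122\right) = 452339 - -2136469812246 = 452339 + 2136469812246 = 2136470264585$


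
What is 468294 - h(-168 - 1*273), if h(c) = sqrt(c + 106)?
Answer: 468294 - I*sqrt(335) ≈ 4.6829e+5 - 18.303*I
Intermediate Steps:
h(c) = sqrt(106 + c)
468294 - h(-168 - 1*273) = 468294 - sqrt(106 + (-168 - 1*273)) = 468294 - sqrt(106 + (-168 - 273)) = 468294 - sqrt(106 - 441) = 468294 - sqrt(-335) = 468294 - I*sqrt(335)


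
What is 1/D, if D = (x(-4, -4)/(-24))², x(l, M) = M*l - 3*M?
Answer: 36/49 ≈ 0.73469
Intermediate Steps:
x(l, M) = -3*M + M*l
D = 49/36 (D = (-4*(-3 - 4)/(-24))² = (-4*(-7)*(-1/24))² = (28*(-1/24))² = (-7/6)² = 49/36 ≈ 1.3611)
1/D = 1/(49/36) = 36/49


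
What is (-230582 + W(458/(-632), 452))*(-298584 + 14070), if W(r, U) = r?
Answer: 10365434106237/158 ≈ 6.5604e+10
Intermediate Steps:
(-230582 + W(458/(-632), 452))*(-298584 + 14070) = (-230582 + 458/(-632))*(-298584 + 14070) = (-230582 + 458*(-1/632))*(-284514) = (-230582 - 229/316)*(-284514) = -72864141/316*(-284514) = 10365434106237/158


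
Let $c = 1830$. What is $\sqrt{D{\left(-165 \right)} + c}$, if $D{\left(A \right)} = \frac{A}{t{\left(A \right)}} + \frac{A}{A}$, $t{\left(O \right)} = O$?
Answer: $2 \sqrt{458} \approx 42.802$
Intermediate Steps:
$D{\left(A \right)} = 2$ ($D{\left(A \right)} = \frac{A}{A} + \frac{A}{A} = 1 + 1 = 2$)
$\sqrt{D{\left(-165 \right)} + c} = \sqrt{2 + 1830} = \sqrt{1832} = 2 \sqrt{458}$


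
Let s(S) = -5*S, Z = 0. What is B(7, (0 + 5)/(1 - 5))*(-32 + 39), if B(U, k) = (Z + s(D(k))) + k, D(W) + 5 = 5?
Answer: -35/4 ≈ -8.7500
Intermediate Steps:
D(W) = 0 (D(W) = -5 + 5 = 0)
B(U, k) = k (B(U, k) = (0 - 5*0) + k = (0 + 0) + k = 0 + k = k)
B(7, (0 + 5)/(1 - 5))*(-32 + 39) = ((0 + 5)/(1 - 5))*(-32 + 39) = (5/(-4))*7 = (5*(-¼))*7 = -5/4*7 = -35/4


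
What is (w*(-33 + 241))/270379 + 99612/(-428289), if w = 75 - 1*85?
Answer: -9274611356/38600117177 ≈ -0.24027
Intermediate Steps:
w = -10 (w = 75 - 85 = -10)
(w*(-33 + 241))/270379 + 99612/(-428289) = -10*(-33 + 241)/270379 + 99612/(-428289) = -10*208*(1/270379) + 99612*(-1/428289) = -2080*1/270379 - 33204/142763 = -2080/270379 - 33204/142763 = -9274611356/38600117177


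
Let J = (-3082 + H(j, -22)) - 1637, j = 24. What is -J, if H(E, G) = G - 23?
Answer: 4764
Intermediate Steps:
H(E, G) = -23 + G
J = -4764 (J = (-3082 + (-23 - 22)) - 1637 = (-3082 - 45) - 1637 = -3127 - 1637 = -4764)
-J = -1*(-4764) = 4764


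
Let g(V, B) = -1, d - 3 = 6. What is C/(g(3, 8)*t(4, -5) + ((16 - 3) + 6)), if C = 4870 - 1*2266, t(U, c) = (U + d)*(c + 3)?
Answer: 868/15 ≈ 57.867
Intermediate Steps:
d = 9 (d = 3 + 6 = 9)
t(U, c) = (3 + c)*(9 + U) (t(U, c) = (U + 9)*(c + 3) = (9 + U)*(3 + c) = (3 + c)*(9 + U))
C = 2604 (C = 4870 - 2266 = 2604)
C/(g(3, 8)*t(4, -5) + ((16 - 3) + 6)) = 2604/(-(27 + 3*4 + 9*(-5) + 4*(-5)) + ((16 - 3) + 6)) = 2604/(-(27 + 12 - 45 - 20) + (13 + 6)) = 2604/(-1*(-26) + 19) = 2604/(26 + 19) = 2604/45 = 2604*(1/45) = 868/15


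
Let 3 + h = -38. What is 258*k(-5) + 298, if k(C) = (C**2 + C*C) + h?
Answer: 2620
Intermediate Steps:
h = -41 (h = -3 - 38 = -41)
k(C) = -41 + 2*C**2 (k(C) = (C**2 + C*C) - 41 = (C**2 + C**2) - 41 = 2*C**2 - 41 = -41 + 2*C**2)
258*k(-5) + 298 = 258*(-41 + 2*(-5)**2) + 298 = 258*(-41 + 2*25) + 298 = 258*(-41 + 50) + 298 = 258*9 + 298 = 2322 + 298 = 2620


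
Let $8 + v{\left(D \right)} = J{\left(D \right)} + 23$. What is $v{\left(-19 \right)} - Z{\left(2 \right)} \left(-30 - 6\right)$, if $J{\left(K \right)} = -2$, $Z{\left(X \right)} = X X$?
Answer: $157$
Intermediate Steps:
$Z{\left(X \right)} = X^{2}$
$v{\left(D \right)} = 13$ ($v{\left(D \right)} = -8 + \left(-2 + 23\right) = -8 + 21 = 13$)
$v{\left(-19 \right)} - Z{\left(2 \right)} \left(-30 - 6\right) = 13 - 2^{2} \left(-30 - 6\right) = 13 - 4 \left(-36\right) = 13 - -144 = 13 + 144 = 157$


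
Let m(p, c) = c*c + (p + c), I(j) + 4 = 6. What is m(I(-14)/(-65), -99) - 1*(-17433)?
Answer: 1763773/65 ≈ 27135.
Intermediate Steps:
I(j) = 2 (I(j) = -4 + 6 = 2)
m(p, c) = c + p + c**2 (m(p, c) = c**2 + (c + p) = c + p + c**2)
m(I(-14)/(-65), -99) - 1*(-17433) = (-99 + 2/(-65) + (-99)**2) - 1*(-17433) = (-99 + 2*(-1/65) + 9801) + 17433 = (-99 - 2/65 + 9801) + 17433 = 630628/65 + 17433 = 1763773/65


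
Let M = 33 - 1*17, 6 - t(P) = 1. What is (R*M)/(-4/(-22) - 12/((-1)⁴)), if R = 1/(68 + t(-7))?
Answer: -88/4745 ≈ -0.018546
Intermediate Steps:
t(P) = 5 (t(P) = 6 - 1*1 = 6 - 1 = 5)
R = 1/73 (R = 1/(68 + 5) = 1/73 ≈ 0.013699)
M = 16 (M = 33 - 17 = 16)
(R*M)/(-4/(-22) - 12/((-1)⁴)) = ((1/73)*16)/(-4/(-22) - 12/((-1)⁴)) = 16/(73*(-4*(-1/22) - 12/1)) = 16/(73*(2/11 - 12*1)) = 16/(73*(2/11 - 12)) = 16/(73*(-130/11)) = (16/73)*(-11/130) = -88/4745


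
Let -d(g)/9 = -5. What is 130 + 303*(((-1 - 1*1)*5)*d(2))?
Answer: -136220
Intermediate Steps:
d(g) = 45 (d(g) = -9*(-5) = 45)
130 + 303*(((-1 - 1*1)*5)*d(2)) = 130 + 303*(((-1 - 1*1)*5)*45) = 130 + 303*(((-1 - 1)*5)*45) = 130 + 303*(-2*5*45) = 130 + 303*(-10*45) = 130 + 303*(-450) = 130 - 136350 = -136220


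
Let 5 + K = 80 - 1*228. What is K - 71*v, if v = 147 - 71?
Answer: -5549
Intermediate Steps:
v = 76
K = -153 (K = -5 + (80 - 1*228) = -5 + (80 - 228) = -5 - 148 = -153)
K - 71*v = -153 - 71*76 = -153 - 5396 = -5549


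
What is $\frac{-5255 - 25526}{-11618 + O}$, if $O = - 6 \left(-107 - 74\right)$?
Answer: $\frac{30781}{10532} \approx 2.9226$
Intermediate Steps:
$O = 1086$ ($O = \left(-6\right) \left(-181\right) = 1086$)
$\frac{-5255 - 25526}{-11618 + O} = \frac{-5255 - 25526}{-11618 + 1086} = - \frac{30781}{-10532} = \left(-30781\right) \left(- \frac{1}{10532}\right) = \frac{30781}{10532}$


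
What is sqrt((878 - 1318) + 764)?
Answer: 18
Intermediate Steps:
sqrt((878 - 1318) + 764) = sqrt(-440 + 764) = sqrt(324) = 18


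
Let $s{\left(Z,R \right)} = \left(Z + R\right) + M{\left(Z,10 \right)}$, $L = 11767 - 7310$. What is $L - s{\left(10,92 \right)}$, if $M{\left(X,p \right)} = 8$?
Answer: $4347$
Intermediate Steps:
$L = 4457$
$s{\left(Z,R \right)} = 8 + R + Z$ ($s{\left(Z,R \right)} = \left(Z + R\right) + 8 = \left(R + Z\right) + 8 = 8 + R + Z$)
$L - s{\left(10,92 \right)} = 4457 - \left(8 + 92 + 10\right) = 4457 - 110 = 4347$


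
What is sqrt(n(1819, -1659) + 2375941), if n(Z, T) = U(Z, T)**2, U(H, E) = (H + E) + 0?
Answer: sqrt(2401541) ≈ 1549.7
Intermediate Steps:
U(H, E) = E + H (U(H, E) = (E + H) + 0 = E + H)
n(Z, T) = (T + Z)**2
sqrt(n(1819, -1659) + 2375941) = sqrt((-1659 + 1819)**2 + 2375941) = sqrt(160**2 + 2375941) = sqrt(25600 + 2375941) = sqrt(2401541)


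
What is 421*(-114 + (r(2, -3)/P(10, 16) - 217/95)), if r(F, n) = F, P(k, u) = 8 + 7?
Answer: -13936363/285 ≈ -48900.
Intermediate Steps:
P(k, u) = 15
421*(-114 + (r(2, -3)/P(10, 16) - 217/95)) = 421*(-114 + (2/15 - 217/95)) = 421*(-114 - 613/285) = 421*(-33103/285) = -13936363/285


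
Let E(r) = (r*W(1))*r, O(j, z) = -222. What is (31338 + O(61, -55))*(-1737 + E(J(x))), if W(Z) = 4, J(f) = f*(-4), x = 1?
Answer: -52057068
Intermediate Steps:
J(f) = -4*f
E(r) = 4*r² (E(r) = (r*4)*r = (4*r)*r = 4*r²)
(31338 + O(61, -55))*(-1737 + E(J(x))) = (31338 - 222)*(-1737 + 4*(-4*1)²) = 31116*(-1737 + 4*(-4)²) = 31116*(-1737 + 4*16) = 31116*(-1737 + 64) = 31116*(-1673) = -52057068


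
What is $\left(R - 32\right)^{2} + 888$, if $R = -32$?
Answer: $4984$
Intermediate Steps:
$\left(R - 32\right)^{2} + 888 = \left(-32 - 32\right)^{2} + 888 = \left(-64\right)^{2} + 888 = 4096 + 888 = 4984$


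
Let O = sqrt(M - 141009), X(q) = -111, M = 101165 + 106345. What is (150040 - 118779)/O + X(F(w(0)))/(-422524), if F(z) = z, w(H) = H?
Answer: 111/422524 + 31261*sqrt(821)/7389 ≈ 121.22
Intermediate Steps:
M = 207510
O = 9*sqrt(821) (O = sqrt(207510 - 141009) = sqrt(66501) = 9*sqrt(821) ≈ 257.88)
(150040 - 118779)/O + X(F(w(0)))/(-422524) = (150040 - 118779)/((9*sqrt(821))) - 111/(-422524) = 31261*(sqrt(821)/7389) - 111*(-1/422524) = 31261*sqrt(821)/7389 + 111/422524 = 111/422524 + 31261*sqrt(821)/7389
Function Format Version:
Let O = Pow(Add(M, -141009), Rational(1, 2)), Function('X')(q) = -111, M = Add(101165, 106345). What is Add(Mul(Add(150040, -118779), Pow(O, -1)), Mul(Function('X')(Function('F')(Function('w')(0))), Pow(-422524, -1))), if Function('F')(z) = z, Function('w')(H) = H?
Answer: Add(Rational(111, 422524), Mul(Rational(31261, 7389), Pow(821, Rational(1, 2)))) ≈ 121.22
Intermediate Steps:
M = 207510
O = Mul(9, Pow(821, Rational(1, 2))) (O = Pow(Add(207510, -141009), Rational(1, 2)) = Pow(66501, Rational(1, 2)) = Mul(9, Pow(821, Rational(1, 2))) ≈ 257.88)
Add(Mul(Add(150040, -118779), Pow(O, -1)), Mul(Function('X')(Function('F')(Function('w')(0))), Pow(-422524, -1))) = Add(Mul(Add(150040, -118779), Pow(Mul(9, Pow(821, Rational(1, 2))), -1)), Mul(-111, Pow(-422524, -1))) = Add(Mul(31261, Mul(Rational(1, 7389), Pow(821, Rational(1, 2)))), Mul(-111, Rational(-1, 422524))) = Add(Mul(Rational(31261, 7389), Pow(821, Rational(1, 2))), Rational(111, 422524)) = Add(Rational(111, 422524), Mul(Rational(31261, 7389), Pow(821, Rational(1, 2))))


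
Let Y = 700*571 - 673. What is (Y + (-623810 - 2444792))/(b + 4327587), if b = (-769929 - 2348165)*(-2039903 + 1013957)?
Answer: -2669575/3199000394511 ≈ -8.3450e-7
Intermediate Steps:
Y = 399027 (Y = 399700 - 673 = 399027)
b = 3198996066924 (b = -3118094*(-1025946) = 3198996066924)
(Y + (-623810 - 2444792))/(b + 4327587) = (399027 + (-623810 - 2444792))/(3198996066924 + 4327587) = (399027 - 3068602)/3199000394511 = -2669575*1/3199000394511 = -2669575/3199000394511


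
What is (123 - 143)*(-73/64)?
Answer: 365/16 ≈ 22.813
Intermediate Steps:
(123 - 143)*(-73/64) = -(-1460)/64 = -20*(-73/64) = 365/16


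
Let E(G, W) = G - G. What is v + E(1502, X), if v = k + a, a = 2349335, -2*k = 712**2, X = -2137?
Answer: 2095863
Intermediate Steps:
k = -253472 (k = -1/2*712**2 = -1/2*506944 = -253472)
E(G, W) = 0
v = 2095863 (v = -253472 + 2349335 = 2095863)
v + E(1502, X) = 2095863 + 0 = 2095863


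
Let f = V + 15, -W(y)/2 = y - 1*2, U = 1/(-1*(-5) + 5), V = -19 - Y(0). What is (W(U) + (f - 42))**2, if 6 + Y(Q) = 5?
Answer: 42436/25 ≈ 1697.4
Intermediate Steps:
Y(Q) = -1 (Y(Q) = -6 + 5 = -1)
V = -18 (V = -19 - 1*(-1) = -19 + 1 = -18)
U = 1/10 (U = 1/(5 + 5) = 1/10 ≈ 0.10000)
W(y) = 4 - 2*y (W(y) = -2*(y - 1*2) = -2*(y - 2) = -2*(-2 + y) = 4 - 2*y)
f = -3 (f = -18 + 15 = -3)
(W(U) + (f - 42))**2 = ((4 - 2*1/10) + (-3 - 42))**2 = ((4 - 1/5) - 45)**2 = (19/5 - 45)**2 = (-206/5)**2 = 42436/25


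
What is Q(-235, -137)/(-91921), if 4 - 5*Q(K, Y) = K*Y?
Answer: 32191/459605 ≈ 0.070041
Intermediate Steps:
Q(K, Y) = ⅘ - K*Y/5
Q(-235, -137)/(-91921) = (⅘ - ⅕*(-235)*(-137))/(-91921) = (⅘ - 6439)*(-1/91921) = -32191/5*(-1/91921) = 32191/459605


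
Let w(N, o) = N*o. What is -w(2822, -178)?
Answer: 502316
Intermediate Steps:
-w(2822, -178) = -2822*(-178) = -1*(-502316) = 502316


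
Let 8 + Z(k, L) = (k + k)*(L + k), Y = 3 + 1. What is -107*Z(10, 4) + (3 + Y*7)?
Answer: -29073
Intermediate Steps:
Y = 4
Z(k, L) = -8 + 2*k*(L + k) (Z(k, L) = -8 + (k + k)*(L + k) = -8 + (2*k)*(L + k) = -8 + 2*k*(L + k))
-107*Z(10, 4) + (3 + Y*7) = -107*(-8 + 2*10² + 2*4*10) + (3 + 4*7) = -107*(-8 + 2*100 + 80) + (3 + 28) = -107*(-8 + 200 + 80) + 31 = -107*272 + 31 = -29104 + 31 = -29073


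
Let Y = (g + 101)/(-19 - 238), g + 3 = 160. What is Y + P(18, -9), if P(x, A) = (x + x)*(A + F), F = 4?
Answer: -46518/257 ≈ -181.00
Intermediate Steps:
g = 157 (g = -3 + 160 = 157)
P(x, A) = 2*x*(4 + A) (P(x, A) = (x + x)*(A + 4) = (2*x)*(4 + A) = 2*x*(4 + A))
Y = -258/257 (Y = (157 + 101)/(-19 - 238) = 258/(-257) = 258*(-1/257) = -258/257 ≈ -1.0039)
Y + P(18, -9) = -258/257 + 2*18*(4 - 9) = -258/257 + 2*18*(-5) = -258/257 - 180 = -46518/257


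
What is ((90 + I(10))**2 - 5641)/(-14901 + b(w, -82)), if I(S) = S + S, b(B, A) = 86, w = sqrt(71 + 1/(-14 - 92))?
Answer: -6459/14815 ≈ -0.43598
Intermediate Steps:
w = 5*sqrt(31906)/106 (w = sqrt(71 + 1/(-106)) = sqrt(71 - 1/106) = sqrt(7525/106) = 5*sqrt(31906)/106 ≈ 8.4256)
I(S) = 2*S
((90 + I(10))**2 - 5641)/(-14901 + b(w, -82)) = ((90 + 2*10)**2 - 5641)/(-14901 + 86) = ((90 + 20)**2 - 5641)/(-14815) = (110**2 - 5641)*(-1/14815) = (12100 - 5641)*(-1/14815) = 6459*(-1/14815) = -6459/14815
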